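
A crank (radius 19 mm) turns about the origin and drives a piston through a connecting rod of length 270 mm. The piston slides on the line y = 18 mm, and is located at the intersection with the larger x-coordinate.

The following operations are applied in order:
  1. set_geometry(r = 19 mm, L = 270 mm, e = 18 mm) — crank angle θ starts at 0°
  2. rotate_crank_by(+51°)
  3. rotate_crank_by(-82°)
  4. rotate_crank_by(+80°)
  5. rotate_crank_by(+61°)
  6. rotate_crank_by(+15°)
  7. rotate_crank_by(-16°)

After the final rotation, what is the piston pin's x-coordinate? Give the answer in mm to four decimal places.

set_geometry: r = 19 mm, L = 270 mm, e = 18 mm; θ ← 0°
rotate_crank_by(+51°): θ ← 0° +51° = 51°
rotate_crank_by(-82°): θ ← 51° -82° = -31°
rotate_crank_by(+80°): θ ← -31° +80° = 49°
rotate_crank_by(+61°): θ ← 49° +61° = 110°
rotate_crank_by(+15°): θ ← 110° +15° = 125°
rotate_crank_by(-16°): θ ← 125° -16° = 109°
crank pin P = (r cos θ, r sin θ) = (-6.185795, 17.964853)
h = r sin θ − e = 17.964853 − 18 = -0.035147
x = r cos θ + √(L² − h²) = -6.185795 + √(72900.0 − 0.0012) = -6.185795 + 269.999998 = 263.814203

263.8142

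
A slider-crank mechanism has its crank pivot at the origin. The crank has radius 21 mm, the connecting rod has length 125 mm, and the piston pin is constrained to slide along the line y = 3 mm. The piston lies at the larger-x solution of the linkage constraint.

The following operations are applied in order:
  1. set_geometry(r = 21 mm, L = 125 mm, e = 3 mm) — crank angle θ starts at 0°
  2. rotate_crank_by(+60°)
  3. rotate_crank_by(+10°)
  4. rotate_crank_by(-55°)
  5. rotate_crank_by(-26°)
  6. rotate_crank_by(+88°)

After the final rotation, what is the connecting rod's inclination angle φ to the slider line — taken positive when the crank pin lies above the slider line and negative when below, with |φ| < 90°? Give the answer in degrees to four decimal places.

set_geometry: r = 21 mm, L = 125 mm, e = 3 mm; θ ← 0°
rotate_crank_by(+60°): θ ← 0° +60° = 60°
rotate_crank_by(+10°): θ ← 60° +10° = 70°
rotate_crank_by(-55°): θ ← 70° -55° = 15°
rotate_crank_by(-26°): θ ← 15° -26° = -11°
rotate_crank_by(+88°): θ ← -11° +88° = 77°
crank pin P = (r cos θ, r sin θ) = (4.723972, 20.461771)
h = r sin θ − e = 20.461771 − 3 = 17.461771
sin φ = h / L = 17.461771 / 125 = 0.13969417
φ = arcsin(0.13969417) = 8.030150°

8.0301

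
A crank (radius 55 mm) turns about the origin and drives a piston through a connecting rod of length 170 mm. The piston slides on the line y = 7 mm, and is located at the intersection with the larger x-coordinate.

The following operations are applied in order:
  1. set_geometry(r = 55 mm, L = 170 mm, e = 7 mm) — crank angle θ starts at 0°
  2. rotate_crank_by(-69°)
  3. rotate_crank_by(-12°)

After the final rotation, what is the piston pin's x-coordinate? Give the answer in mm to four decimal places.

set_geometry: r = 55 mm, L = 170 mm, e = 7 mm; θ ← 0°
rotate_crank_by(-69°): θ ← 0° -69° = -69°
rotate_crank_by(-12°): θ ← -69° -12° = -81°
crank pin P = (r cos θ, r sin θ) = (8.603896, -54.322859)
h = r sin θ − e = -54.322859 − 7 = -61.322859
x = r cos θ + √(L² − h²) = 8.603896 + √(28900.0 − 3760.4930) = 8.603896 + 158.554429 = 167.158325

167.1583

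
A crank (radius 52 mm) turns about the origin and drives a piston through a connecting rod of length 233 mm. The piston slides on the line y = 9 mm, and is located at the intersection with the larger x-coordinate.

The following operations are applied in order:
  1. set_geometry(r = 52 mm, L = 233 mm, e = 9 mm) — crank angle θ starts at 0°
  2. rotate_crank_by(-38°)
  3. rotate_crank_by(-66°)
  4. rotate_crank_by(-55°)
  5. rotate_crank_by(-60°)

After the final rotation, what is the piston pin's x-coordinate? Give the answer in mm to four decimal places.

set_geometry: r = 52 mm, L = 233 mm, e = 9 mm; θ ← 0°
rotate_crank_by(-38°): θ ← 0° -38° = -38°
rotate_crank_by(-66°): θ ← -38° -66° = -104°
rotate_crank_by(-55°): θ ← -104° -55° = -159°
rotate_crank_by(-60°): θ ← -159° -60° = -219°
crank pin P = (r cos θ, r sin θ) = (-40.411590, 32.724660)
h = r sin θ − e = 32.724660 − 9 = 23.724660
x = r cos θ + √(L² − h²) = -40.411590 + √(54289.0 − 562.8595) = -40.411590 + 231.789000 = 191.377410

191.3774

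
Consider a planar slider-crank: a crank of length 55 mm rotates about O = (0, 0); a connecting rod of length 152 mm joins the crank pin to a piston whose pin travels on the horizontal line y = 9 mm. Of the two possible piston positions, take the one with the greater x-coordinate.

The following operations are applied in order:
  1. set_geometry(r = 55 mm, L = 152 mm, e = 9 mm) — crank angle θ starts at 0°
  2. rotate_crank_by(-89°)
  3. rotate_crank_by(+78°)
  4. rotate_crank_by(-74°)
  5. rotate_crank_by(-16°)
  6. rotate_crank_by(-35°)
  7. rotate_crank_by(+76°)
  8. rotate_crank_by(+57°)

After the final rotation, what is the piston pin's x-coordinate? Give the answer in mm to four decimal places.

206.4598

set_geometry: r = 55 mm, L = 152 mm, e = 9 mm; θ ← 0°
rotate_crank_by(-89°): θ ← 0° -89° = -89°
rotate_crank_by(+78°): θ ← -89° +78° = -11°
rotate_crank_by(-74°): θ ← -11° -74° = -85°
rotate_crank_by(-16°): θ ← -85° -16° = -101°
rotate_crank_by(-35°): θ ← -101° -35° = -136°
rotate_crank_by(+76°): θ ← -136° +76° = -60°
rotate_crank_by(+57°): θ ← -60° +57° = -3°
crank pin P = (r cos θ, r sin θ) = (54.924624, -2.878478)
h = r sin θ − e = -2.878478 − 9 = -11.878478
x = r cos θ + √(L² − h²) = 54.924624 + √(23104.0 − 141.0982) = 54.924624 + 151.535150 = 206.459775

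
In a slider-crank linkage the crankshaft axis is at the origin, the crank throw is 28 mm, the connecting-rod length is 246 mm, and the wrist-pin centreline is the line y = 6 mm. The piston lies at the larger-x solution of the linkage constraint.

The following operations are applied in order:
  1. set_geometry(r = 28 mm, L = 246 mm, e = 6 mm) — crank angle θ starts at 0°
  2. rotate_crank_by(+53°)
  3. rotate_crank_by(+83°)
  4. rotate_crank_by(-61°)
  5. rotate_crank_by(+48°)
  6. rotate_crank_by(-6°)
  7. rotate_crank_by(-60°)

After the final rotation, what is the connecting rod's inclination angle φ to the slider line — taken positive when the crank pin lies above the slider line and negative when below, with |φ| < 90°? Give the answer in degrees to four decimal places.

4.0753

set_geometry: r = 28 mm, L = 246 mm, e = 6 mm; θ ← 0°
rotate_crank_by(+53°): θ ← 0° +53° = 53°
rotate_crank_by(+83°): θ ← 53° +83° = 136°
rotate_crank_by(-61°): θ ← 136° -61° = 75°
rotate_crank_by(+48°): θ ← 75° +48° = 123°
rotate_crank_by(-6°): θ ← 123° -6° = 117°
rotate_crank_by(-60°): θ ← 117° -60° = 57°
crank pin P = (r cos θ, r sin θ) = (15.249893, 23.482776)
h = r sin θ − e = 23.482776 − 6 = 17.482776
sin φ = h / L = 17.482776 / 246 = 0.07106819
φ = arcsin(0.07106819) = 4.075343°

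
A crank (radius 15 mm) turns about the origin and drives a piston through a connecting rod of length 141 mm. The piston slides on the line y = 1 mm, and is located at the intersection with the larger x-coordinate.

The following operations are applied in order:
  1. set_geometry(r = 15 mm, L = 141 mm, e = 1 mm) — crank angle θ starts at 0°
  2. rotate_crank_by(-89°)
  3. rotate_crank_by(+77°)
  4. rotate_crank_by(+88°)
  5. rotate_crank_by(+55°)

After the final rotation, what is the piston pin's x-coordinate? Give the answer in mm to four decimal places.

130.7809

set_geometry: r = 15 mm, L = 141 mm, e = 1 mm; θ ← 0°
rotate_crank_by(-89°): θ ← 0° -89° = -89°
rotate_crank_by(+77°): θ ← -89° +77° = -12°
rotate_crank_by(+88°): θ ← -12° +88° = 76°
rotate_crank_by(+55°): θ ← 76° +55° = 131°
crank pin P = (r cos θ, r sin θ) = (-9.840885, 11.320644)
h = r sin θ − e = 11.320644 − 1 = 10.320644
x = r cos θ + √(L² − h²) = -9.840885 + √(19881.0 − 106.5157) = -9.840885 + 140.621778 = 130.780892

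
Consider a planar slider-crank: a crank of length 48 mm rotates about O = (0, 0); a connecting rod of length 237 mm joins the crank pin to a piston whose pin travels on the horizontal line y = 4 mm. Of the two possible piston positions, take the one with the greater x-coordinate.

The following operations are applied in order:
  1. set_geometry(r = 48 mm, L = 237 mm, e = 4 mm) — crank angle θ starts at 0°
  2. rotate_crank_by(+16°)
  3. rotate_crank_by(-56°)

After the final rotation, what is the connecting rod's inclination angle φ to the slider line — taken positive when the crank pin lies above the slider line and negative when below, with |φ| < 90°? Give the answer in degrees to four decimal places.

set_geometry: r = 48 mm, L = 237 mm, e = 4 mm; θ ← 0°
rotate_crank_by(+16°): θ ← 0° +16° = 16°
rotate_crank_by(-56°): θ ← 16° -56° = -40°
crank pin P = (r cos θ, r sin θ) = (36.770133, -30.853805)
h = r sin θ − e = -30.853805 − 4 = -34.853805
sin φ = h / L = -34.853805 / 237 = -0.14706247
φ = arcsin(-0.14706247) = -8.456731°

-8.4567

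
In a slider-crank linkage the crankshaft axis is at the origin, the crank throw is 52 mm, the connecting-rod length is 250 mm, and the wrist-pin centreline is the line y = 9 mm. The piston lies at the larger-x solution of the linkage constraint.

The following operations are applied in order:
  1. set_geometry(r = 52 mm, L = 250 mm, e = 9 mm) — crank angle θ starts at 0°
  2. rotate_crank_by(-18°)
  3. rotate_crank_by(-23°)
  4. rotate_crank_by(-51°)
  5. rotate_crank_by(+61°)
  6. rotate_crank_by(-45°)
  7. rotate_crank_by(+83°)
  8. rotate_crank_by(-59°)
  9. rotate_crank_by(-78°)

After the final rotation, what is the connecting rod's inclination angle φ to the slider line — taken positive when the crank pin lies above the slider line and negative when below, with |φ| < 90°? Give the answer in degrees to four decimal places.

-11.2644

set_geometry: r = 52 mm, L = 250 mm, e = 9 mm; θ ← 0°
rotate_crank_by(-18°): θ ← 0° -18° = -18°
rotate_crank_by(-23°): θ ← -18° -23° = -41°
rotate_crank_by(-51°): θ ← -41° -51° = -92°
rotate_crank_by(+61°): θ ← -92° +61° = -31°
rotate_crank_by(-45°): θ ← -31° -45° = -76°
rotate_crank_by(+83°): θ ← -76° +83° = 7°
rotate_crank_by(-59°): θ ← 7° -59° = -52°
rotate_crank_by(-78°): θ ← -52° -78° = -130°
crank pin P = (r cos θ, r sin θ) = (-33.424956, -39.834311)
h = r sin θ − e = -39.834311 − 9 = -48.834311
sin φ = h / L = -48.834311 / 250 = -0.19533724
φ = arcsin(-0.19533724) = -11.264425°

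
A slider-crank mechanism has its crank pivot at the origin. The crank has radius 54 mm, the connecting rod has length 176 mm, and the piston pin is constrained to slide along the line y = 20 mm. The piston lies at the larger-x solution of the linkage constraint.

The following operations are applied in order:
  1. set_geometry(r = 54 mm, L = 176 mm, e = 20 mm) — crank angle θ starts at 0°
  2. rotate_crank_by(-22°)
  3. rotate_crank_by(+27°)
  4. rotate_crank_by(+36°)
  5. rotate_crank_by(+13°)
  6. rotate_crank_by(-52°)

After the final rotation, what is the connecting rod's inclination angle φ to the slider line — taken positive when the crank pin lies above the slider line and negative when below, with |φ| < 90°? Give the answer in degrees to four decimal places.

-5.9078

set_geometry: r = 54 mm, L = 176 mm, e = 20 mm; θ ← 0°
rotate_crank_by(-22°): θ ← 0° -22° = -22°
rotate_crank_by(+27°): θ ← -22° +27° = 5°
rotate_crank_by(+36°): θ ← 5° +36° = 41°
rotate_crank_by(+13°): θ ← 41° +13° = 54°
rotate_crank_by(-52°): θ ← 54° -52° = 2°
crank pin P = (r cos θ, r sin θ) = (53.967105, 1.884573)
h = r sin θ − e = 1.884573 − 20 = -18.115427
sin φ = h / L = -18.115427 / 176 = -0.10292856
φ = arcsin(-0.10292856) = -5.907835°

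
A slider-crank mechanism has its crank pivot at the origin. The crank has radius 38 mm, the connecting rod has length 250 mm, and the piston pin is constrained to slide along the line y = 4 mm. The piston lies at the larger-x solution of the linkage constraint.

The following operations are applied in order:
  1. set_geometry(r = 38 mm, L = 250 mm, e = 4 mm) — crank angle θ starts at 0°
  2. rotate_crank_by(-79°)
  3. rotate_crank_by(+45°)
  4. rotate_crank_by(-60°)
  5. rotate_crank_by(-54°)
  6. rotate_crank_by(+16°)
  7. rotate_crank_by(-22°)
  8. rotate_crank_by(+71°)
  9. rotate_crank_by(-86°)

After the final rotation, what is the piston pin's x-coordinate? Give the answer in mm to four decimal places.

212.4449

set_geometry: r = 38 mm, L = 250 mm, e = 4 mm; θ ← 0°
rotate_crank_by(-79°): θ ← 0° -79° = -79°
rotate_crank_by(+45°): θ ← -79° +45° = -34°
rotate_crank_by(-60°): θ ← -34° -60° = -94°
rotate_crank_by(-54°): θ ← -94° -54° = -148°
rotate_crank_by(+16°): θ ← -148° +16° = -132°
rotate_crank_by(-22°): θ ← -132° -22° = -154°
rotate_crank_by(+71°): θ ← -154° +71° = -83°
rotate_crank_by(-86°): θ ← -83° -86° = -169°
crank pin P = (r cos θ, r sin θ) = (-37.301833, -7.250742)
h = r sin θ − e = -7.250742 − 4 = -11.250742
x = r cos θ + √(L² − h²) = -37.301833 + √(62500.0 − 126.5792) = -37.301833 + 249.746713 = 212.444880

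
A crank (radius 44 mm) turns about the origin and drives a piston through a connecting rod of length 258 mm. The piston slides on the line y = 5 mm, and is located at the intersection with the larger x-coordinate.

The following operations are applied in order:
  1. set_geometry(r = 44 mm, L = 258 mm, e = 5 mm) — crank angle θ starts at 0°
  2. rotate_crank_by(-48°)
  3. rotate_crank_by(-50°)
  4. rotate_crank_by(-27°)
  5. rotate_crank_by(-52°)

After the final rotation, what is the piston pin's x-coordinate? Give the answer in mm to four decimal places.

set_geometry: r = 44 mm, L = 258 mm, e = 5 mm; θ ← 0°
rotate_crank_by(-48°): θ ← 0° -48° = -48°
rotate_crank_by(-50°): θ ← -48° -50° = -98°
rotate_crank_by(-27°): θ ← -98° -27° = -125°
rotate_crank_by(-52°): θ ← -125° -52° = -177°
crank pin P = (r cos θ, r sin θ) = (-43.939700, -2.302782)
h = r sin θ − e = -2.302782 − 5 = -7.302782
x = r cos θ + √(L² − h²) = -43.939700 + √(66564.0 − 53.3306) = -43.939700 + 257.896625 = 213.956926

213.9569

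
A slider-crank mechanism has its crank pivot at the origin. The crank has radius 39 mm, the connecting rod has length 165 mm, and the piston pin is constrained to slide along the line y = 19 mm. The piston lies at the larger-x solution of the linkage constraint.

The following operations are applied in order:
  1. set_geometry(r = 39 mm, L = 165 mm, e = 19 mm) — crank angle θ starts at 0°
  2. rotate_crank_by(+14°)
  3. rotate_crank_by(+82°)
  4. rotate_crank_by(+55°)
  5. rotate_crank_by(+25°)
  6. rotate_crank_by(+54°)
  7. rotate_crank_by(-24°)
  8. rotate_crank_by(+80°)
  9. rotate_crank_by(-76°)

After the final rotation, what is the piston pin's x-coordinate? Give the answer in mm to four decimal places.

set_geometry: r = 39 mm, L = 165 mm, e = 19 mm; θ ← 0°
rotate_crank_by(+14°): θ ← 0° +14° = 14°
rotate_crank_by(+82°): θ ← 14° +82° = 96°
rotate_crank_by(+55°): θ ← 96° +55° = 151°
rotate_crank_by(+25°): θ ← 151° +25° = 176°
rotate_crank_by(+54°): θ ← 176° +54° = 230°
rotate_crank_by(-24°): θ ← 230° -24° = 206°
rotate_crank_by(+80°): θ ← 206° +80° = 286°
rotate_crank_by(-76°): θ ← 286° -76° = 210°
crank pin P = (r cos θ, r sin θ) = (-33.774991, -19.500000)
h = r sin θ − e = -19.500000 − 19 = -38.500000
x = r cos θ + √(L² − h²) = -33.774991 + √(27225.0 − 1482.2500) = -33.774991 + 160.445474 = 126.670483

126.6705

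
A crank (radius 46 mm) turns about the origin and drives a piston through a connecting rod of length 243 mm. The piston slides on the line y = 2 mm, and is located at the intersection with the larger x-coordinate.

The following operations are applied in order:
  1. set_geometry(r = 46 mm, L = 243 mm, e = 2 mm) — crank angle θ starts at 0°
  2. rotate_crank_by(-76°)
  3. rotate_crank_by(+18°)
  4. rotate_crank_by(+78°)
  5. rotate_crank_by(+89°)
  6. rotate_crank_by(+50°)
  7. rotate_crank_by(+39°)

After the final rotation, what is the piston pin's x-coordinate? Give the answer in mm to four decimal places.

198.7098

set_geometry: r = 46 mm, L = 243 mm, e = 2 mm; θ ← 0°
rotate_crank_by(-76°): θ ← 0° -76° = -76°
rotate_crank_by(+18°): θ ← -76° +18° = -58°
rotate_crank_by(+78°): θ ← -58° +78° = 20°
rotate_crank_by(+89°): θ ← 20° +89° = 109°
rotate_crank_by(+50°): θ ← 109° +50° = 159°
rotate_crank_by(+39°): θ ← 159° +39° = 198°
crank pin P = (r cos θ, r sin θ) = (-43.748600, -14.214782)
h = r sin θ − e = -14.214782 − 2 = -16.214782
x = r cos θ + √(L² − h²) = -43.748600 + √(59049.0 − 262.9191) = -43.748600 + 242.458411 = 198.709811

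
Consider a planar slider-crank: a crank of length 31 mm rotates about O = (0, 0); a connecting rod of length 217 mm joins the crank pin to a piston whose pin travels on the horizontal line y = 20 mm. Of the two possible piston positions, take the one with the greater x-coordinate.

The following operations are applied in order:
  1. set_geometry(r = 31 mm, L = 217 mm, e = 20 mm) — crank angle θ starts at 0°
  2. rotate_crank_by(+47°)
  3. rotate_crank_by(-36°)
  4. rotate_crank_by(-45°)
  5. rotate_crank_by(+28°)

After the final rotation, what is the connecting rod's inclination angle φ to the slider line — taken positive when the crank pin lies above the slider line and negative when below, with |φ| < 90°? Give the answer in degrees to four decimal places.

-6.1481

set_geometry: r = 31 mm, L = 217 mm, e = 20 mm; θ ← 0°
rotate_crank_by(+47°): θ ← 0° +47° = 47°
rotate_crank_by(-36°): θ ← 47° -36° = 11°
rotate_crank_by(-45°): θ ← 11° -45° = -34°
rotate_crank_by(+28°): θ ← -34° +28° = -6°
crank pin P = (r cos θ, r sin θ) = (30.830179, -3.240382)
h = r sin θ − e = -3.240382 − 20 = -23.240382
sin φ = h / L = -23.240382 / 217 = -0.10709854
φ = arcsin(-0.10709854) = -6.148086°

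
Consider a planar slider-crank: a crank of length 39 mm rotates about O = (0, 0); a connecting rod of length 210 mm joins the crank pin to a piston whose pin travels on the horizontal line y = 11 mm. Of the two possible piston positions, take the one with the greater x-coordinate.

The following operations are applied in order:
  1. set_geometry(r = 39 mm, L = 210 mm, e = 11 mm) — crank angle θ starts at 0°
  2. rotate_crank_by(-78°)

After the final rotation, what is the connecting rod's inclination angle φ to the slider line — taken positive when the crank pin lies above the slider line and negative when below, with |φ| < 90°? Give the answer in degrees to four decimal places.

set_geometry: r = 39 mm, L = 210 mm, e = 11 mm; θ ← 0°
rotate_crank_by(-78°): θ ← 0° -78° = -78°
crank pin P = (r cos θ, r sin θ) = (8.108556, -38.147756)
h = r sin θ − e = -38.147756 − 11 = -49.147756
sin φ = h / L = -49.147756 / 210 = -0.23403694
φ = arcsin(-0.23403694) = -13.534860°

-13.5349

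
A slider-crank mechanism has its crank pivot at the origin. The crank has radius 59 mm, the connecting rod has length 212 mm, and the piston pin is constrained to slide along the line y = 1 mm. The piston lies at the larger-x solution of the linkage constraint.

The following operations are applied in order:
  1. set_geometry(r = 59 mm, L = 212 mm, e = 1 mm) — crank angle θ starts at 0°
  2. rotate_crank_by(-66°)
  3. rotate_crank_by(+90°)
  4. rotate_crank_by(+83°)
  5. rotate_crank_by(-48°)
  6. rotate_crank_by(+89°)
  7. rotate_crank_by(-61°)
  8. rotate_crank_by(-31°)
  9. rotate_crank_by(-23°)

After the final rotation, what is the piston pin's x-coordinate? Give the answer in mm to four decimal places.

set_geometry: r = 59 mm, L = 212 mm, e = 1 mm; θ ← 0°
rotate_crank_by(-66°): θ ← 0° -66° = -66°
rotate_crank_by(+90°): θ ← -66° +90° = 24°
rotate_crank_by(+83°): θ ← 24° +83° = 107°
rotate_crank_by(-48°): θ ← 107° -48° = 59°
rotate_crank_by(+89°): θ ← 59° +89° = 148°
rotate_crank_by(-61°): θ ← 148° -61° = 87°
rotate_crank_by(-31°): θ ← 87° -31° = 56°
rotate_crank_by(-23°): θ ← 56° -23° = 33°
crank pin P = (r cos θ, r sin θ) = (49.481564, 32.133703)
h = r sin θ − e = 32.133703 − 1 = 31.133703
x = r cos θ + √(L² − h²) = 49.481564 + √(44944.0 − 969.3075) = 49.481564 + 209.701437 = 259.183000

259.1830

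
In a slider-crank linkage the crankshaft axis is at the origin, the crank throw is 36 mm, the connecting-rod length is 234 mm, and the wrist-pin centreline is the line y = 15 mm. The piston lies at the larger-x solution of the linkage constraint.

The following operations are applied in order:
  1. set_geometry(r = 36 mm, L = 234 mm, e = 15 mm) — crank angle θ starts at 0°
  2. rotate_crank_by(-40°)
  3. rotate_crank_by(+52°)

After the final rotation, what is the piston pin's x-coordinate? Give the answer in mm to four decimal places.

set_geometry: r = 36 mm, L = 234 mm, e = 15 mm; θ ← 0°
rotate_crank_by(-40°): θ ← 0° -40° = -40°
rotate_crank_by(+52°): θ ← -40° +52° = 12°
crank pin P = (r cos θ, r sin θ) = (35.213314, 7.484821)
h = r sin θ − e = 7.484821 − 15 = -7.515179
x = r cos θ + √(L² − h²) = 35.213314 + √(54756.0 − 56.4779) = 35.213314 + 233.879290 = 269.092603

269.0926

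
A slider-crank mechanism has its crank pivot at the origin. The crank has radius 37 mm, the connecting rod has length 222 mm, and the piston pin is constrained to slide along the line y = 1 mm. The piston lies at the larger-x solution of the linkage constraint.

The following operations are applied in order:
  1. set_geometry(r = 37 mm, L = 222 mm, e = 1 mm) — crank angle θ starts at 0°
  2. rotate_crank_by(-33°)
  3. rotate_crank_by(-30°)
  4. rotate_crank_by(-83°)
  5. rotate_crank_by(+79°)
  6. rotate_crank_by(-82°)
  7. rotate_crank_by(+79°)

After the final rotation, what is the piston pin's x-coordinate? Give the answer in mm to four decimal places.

set_geometry: r = 37 mm, L = 222 mm, e = 1 mm; θ ← 0°
rotate_crank_by(-33°): θ ← 0° -33° = -33°
rotate_crank_by(-30°): θ ← -33° -30° = -63°
rotate_crank_by(-83°): θ ← -63° -83° = -146°
rotate_crank_by(+79°): θ ← -146° +79° = -67°
rotate_crank_by(-82°): θ ← -67° -82° = -149°
rotate_crank_by(+79°): θ ← -149° +79° = -70°
crank pin P = (r cos θ, r sin θ) = (12.654745, -34.768627)
h = r sin θ − e = -34.768627 − 1 = -35.768627
x = r cos θ + √(L² − h²) = 12.654745 + √(49284.0 − 1279.3947) = 12.654745 + 219.099533 = 231.754278

231.7543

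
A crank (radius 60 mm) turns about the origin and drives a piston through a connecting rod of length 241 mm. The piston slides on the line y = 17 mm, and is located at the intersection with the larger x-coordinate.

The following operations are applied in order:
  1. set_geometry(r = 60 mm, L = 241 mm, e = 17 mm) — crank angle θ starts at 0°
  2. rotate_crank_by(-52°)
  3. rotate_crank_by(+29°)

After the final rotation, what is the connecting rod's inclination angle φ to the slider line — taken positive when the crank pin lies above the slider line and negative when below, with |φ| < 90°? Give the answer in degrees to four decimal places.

-9.6609

set_geometry: r = 60 mm, L = 241 mm, e = 17 mm; θ ← 0°
rotate_crank_by(-52°): θ ← 0° -52° = -52°
rotate_crank_by(+29°): θ ← -52° +29° = -23°
crank pin P = (r cos θ, r sin θ) = (55.230291, -23.443868)
h = r sin θ − e = -23.443868 − 17 = -40.443868
sin φ = h / L = -40.443868 / 241 = -0.16781688
φ = arcsin(-0.16781688) = -9.660912°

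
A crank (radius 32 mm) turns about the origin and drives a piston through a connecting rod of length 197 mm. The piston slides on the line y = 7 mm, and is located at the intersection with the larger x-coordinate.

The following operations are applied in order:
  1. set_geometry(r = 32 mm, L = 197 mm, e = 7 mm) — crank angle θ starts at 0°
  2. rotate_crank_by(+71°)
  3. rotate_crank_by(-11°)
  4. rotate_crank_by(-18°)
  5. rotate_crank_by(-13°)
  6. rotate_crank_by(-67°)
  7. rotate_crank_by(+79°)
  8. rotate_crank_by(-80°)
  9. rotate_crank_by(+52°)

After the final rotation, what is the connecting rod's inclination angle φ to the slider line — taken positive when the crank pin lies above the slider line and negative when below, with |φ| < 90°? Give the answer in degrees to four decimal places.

set_geometry: r = 32 mm, L = 197 mm, e = 7 mm; θ ← 0°
rotate_crank_by(+71°): θ ← 0° +71° = 71°
rotate_crank_by(-11°): θ ← 71° -11° = 60°
rotate_crank_by(-18°): θ ← 60° -18° = 42°
rotate_crank_by(-13°): θ ← 42° -13° = 29°
rotate_crank_by(-67°): θ ← 29° -67° = -38°
rotate_crank_by(+79°): θ ← -38° +79° = 41°
rotate_crank_by(-80°): θ ← 41° -80° = -39°
rotate_crank_by(+52°): θ ← -39° +52° = 13°
crank pin P = (r cos θ, r sin θ) = (31.179842, 7.198434)
h = r sin θ − e = 7.198434 − 7 = 0.198434
sin φ = h / L = 0.198434 / 197 = 0.00100728
φ = arcsin(0.00100728) = 0.057713°

0.0577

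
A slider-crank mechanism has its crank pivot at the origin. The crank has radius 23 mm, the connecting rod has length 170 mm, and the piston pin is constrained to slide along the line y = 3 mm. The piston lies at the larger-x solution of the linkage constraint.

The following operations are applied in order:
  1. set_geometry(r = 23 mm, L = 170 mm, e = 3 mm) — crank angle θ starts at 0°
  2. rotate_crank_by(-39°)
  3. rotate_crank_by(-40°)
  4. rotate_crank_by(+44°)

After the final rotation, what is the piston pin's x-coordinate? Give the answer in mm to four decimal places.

188.0676

set_geometry: r = 23 mm, L = 170 mm, e = 3 mm; θ ← 0°
rotate_crank_by(-39°): θ ← 0° -39° = -39°
rotate_crank_by(-40°): θ ← -39° -40° = -79°
rotate_crank_by(+44°): θ ← -79° +44° = -35°
crank pin P = (r cos θ, r sin θ) = (18.840497, -13.192258)
h = r sin θ − e = -13.192258 − 3 = -16.192258
x = r cos θ + √(L² − h²) = 18.840497 + √(28900.0 − 262.1892) = 18.840497 + 169.227098 = 188.067595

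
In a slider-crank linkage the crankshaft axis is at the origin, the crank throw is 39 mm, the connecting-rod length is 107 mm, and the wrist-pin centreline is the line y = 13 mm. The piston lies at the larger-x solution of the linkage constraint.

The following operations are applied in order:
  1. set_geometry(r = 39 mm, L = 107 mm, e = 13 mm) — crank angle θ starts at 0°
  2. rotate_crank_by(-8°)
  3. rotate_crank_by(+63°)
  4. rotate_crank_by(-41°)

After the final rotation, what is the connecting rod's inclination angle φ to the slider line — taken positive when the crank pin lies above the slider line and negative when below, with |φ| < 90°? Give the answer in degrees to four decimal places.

-1.9093

set_geometry: r = 39 mm, L = 107 mm, e = 13 mm; θ ← 0°
rotate_crank_by(-8°): θ ← 0° -8° = -8°
rotate_crank_by(+63°): θ ← -8° +63° = 55°
rotate_crank_by(-41°): θ ← 55° -41° = 14°
crank pin P = (r cos θ, r sin θ) = (37.841533, 9.434954)
h = r sin θ − e = 9.434954 − 13 = -3.565046
sin φ = h / L = -3.565046 / 107 = -0.03331819
φ = arcsin(-0.03331819) = -1.909345°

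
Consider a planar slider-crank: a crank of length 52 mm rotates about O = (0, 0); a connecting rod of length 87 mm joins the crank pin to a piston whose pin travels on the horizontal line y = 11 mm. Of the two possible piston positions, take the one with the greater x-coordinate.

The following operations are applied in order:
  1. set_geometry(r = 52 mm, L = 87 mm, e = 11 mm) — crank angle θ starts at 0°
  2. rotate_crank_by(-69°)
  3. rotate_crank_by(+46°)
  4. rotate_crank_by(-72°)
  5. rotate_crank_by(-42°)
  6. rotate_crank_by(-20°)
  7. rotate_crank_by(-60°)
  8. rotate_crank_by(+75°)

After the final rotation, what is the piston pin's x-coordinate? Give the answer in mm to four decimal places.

set_geometry: r = 52 mm, L = 87 mm, e = 11 mm; θ ← 0°
rotate_crank_by(-69°): θ ← 0° -69° = -69°
rotate_crank_by(+46°): θ ← -69° +46° = -23°
rotate_crank_by(-72°): θ ← -23° -72° = -95°
rotate_crank_by(-42°): θ ← -95° -42° = -137°
rotate_crank_by(-20°): θ ← -137° -20° = -157°
rotate_crank_by(-60°): θ ← -157° -60° = -217°
rotate_crank_by(+75°): θ ← -217° +75° = -142°
crank pin P = (r cos θ, r sin θ) = (-40.976559, -32.014397)
h = r sin θ − e = -32.014397 − 11 = -43.014397
x = r cos θ + √(L² − h²) = -40.976559 + √(7569.0 − 1850.2383) = -40.976559 + 75.622495 = 34.645935

34.6459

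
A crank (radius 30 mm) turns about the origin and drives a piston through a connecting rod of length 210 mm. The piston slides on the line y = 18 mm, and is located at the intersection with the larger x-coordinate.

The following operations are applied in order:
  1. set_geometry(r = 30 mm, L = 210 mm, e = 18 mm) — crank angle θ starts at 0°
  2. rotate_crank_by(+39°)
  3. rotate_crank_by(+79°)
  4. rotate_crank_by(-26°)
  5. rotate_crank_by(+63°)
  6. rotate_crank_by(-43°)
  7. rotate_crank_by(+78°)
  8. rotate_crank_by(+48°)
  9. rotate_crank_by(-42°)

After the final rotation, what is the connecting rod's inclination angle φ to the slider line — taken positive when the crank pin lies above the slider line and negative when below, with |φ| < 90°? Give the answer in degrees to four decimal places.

-7.1860

set_geometry: r = 30 mm, L = 210 mm, e = 18 mm; θ ← 0°
rotate_crank_by(+39°): θ ← 0° +39° = 39°
rotate_crank_by(+79°): θ ← 39° +79° = 118°
rotate_crank_by(-26°): θ ← 118° -26° = 92°
rotate_crank_by(+63°): θ ← 92° +63° = 155°
rotate_crank_by(-43°): θ ← 155° -43° = 112°
rotate_crank_by(+78°): θ ← 112° +78° = 190°
rotate_crank_by(+48°): θ ← 190° +48° = 238°
rotate_crank_by(-42°): θ ← 238° -42° = 196°
crank pin P = (r cos θ, r sin θ) = (-28.837851, -8.269121)
h = r sin θ − e = -8.269121 − 18 = -26.269121
sin φ = h / L = -26.269121 / 210 = -0.12509105
φ = arcsin(-0.12509105) = -7.186014°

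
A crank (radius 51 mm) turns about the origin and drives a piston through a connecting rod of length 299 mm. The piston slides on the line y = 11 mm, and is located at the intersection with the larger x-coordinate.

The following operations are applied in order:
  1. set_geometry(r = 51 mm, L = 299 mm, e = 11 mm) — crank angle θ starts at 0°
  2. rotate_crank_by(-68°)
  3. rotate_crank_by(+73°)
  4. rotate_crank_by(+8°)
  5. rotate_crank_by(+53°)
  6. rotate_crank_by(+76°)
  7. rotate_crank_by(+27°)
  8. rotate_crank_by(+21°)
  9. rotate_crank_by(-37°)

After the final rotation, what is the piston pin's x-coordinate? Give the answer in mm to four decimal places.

set_geometry: r = 51 mm, L = 299 mm, e = 11 mm; θ ← 0°
rotate_crank_by(-68°): θ ← 0° -68° = -68°
rotate_crank_by(+73°): θ ← -68° +73° = 5°
rotate_crank_by(+8°): θ ← 5° +8° = 13°
rotate_crank_by(+53°): θ ← 13° +53° = 66°
rotate_crank_by(+76°): θ ← 66° +76° = 142°
rotate_crank_by(+27°): θ ← 142° +27° = 169°
rotate_crank_by(+21°): θ ← 169° +21° = 190°
rotate_crank_by(-37°): θ ← 190° -37° = 153°
crank pin P = (r cos θ, r sin θ) = (-45.441333, 23.153515)
h = r sin θ − e = 23.153515 − 11 = 12.153515
x = r cos θ + √(L² − h²) = -45.441333 + √(89401.0 − 147.7079) = -45.441333 + 298.752895 = 253.311562

253.3116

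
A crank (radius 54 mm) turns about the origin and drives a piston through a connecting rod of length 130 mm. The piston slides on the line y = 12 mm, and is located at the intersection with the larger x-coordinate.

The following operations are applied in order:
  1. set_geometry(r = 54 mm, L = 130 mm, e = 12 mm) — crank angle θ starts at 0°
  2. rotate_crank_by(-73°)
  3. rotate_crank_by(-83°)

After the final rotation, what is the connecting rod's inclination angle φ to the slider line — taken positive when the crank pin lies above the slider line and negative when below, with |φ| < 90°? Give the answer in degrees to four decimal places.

set_geometry: r = 54 mm, L = 130 mm, e = 12 mm; θ ← 0°
rotate_crank_by(-73°): θ ← 0° -73° = -73°
rotate_crank_by(-83°): θ ← -73° -83° = -156°
crank pin P = (r cos θ, r sin θ) = (-49.331455, -21.963779)
h = r sin θ − e = -21.963779 − 12 = -33.963779
sin φ = h / L = -33.963779 / 130 = -0.26125984
φ = arcsin(-0.26125984) = -15.144830°

-15.1448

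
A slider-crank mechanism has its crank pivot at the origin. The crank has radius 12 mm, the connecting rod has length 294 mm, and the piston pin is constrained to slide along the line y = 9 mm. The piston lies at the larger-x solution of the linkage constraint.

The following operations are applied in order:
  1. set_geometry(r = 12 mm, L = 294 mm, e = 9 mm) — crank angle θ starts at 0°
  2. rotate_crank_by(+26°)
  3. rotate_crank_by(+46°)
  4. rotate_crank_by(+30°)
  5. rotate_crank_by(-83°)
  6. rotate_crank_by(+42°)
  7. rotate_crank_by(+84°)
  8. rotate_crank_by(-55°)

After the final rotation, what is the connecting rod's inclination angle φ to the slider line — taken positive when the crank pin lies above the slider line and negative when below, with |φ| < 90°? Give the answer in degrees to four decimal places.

0.5847

set_geometry: r = 12 mm, L = 294 mm, e = 9 mm; θ ← 0°
rotate_crank_by(+26°): θ ← 0° +26° = 26°
rotate_crank_by(+46°): θ ← 26° +46° = 72°
rotate_crank_by(+30°): θ ← 72° +30° = 102°
rotate_crank_by(-83°): θ ← 102° -83° = 19°
rotate_crank_by(+42°): θ ← 19° +42° = 61°
rotate_crank_by(+84°): θ ← 61° +84° = 145°
rotate_crank_by(-55°): θ ← 145° -55° = 90°
crank pin P = (r cos θ, r sin θ) = (0.000000, 12.000000)
h = r sin θ − e = 12.000000 − 9 = 3.000000
sin φ = h / L = 3.000000 / 294 = 0.01020408
φ = arcsin(0.01020408) = 0.584661°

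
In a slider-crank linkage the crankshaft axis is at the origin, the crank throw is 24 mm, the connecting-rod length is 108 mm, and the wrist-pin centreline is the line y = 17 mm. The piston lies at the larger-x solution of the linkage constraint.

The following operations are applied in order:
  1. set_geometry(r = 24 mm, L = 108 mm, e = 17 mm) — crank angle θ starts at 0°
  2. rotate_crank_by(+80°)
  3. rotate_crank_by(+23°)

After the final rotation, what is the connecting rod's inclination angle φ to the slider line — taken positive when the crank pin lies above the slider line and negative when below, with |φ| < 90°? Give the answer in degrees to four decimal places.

3.3893

set_geometry: r = 24 mm, L = 108 mm, e = 17 mm; θ ← 0°
rotate_crank_by(+80°): θ ← 0° +80° = 80°
rotate_crank_by(+23°): θ ← 80° +23° = 103°
crank pin P = (r cos θ, r sin θ) = (-5.398825, 23.384882)
h = r sin θ − e = 23.384882 − 17 = 6.384882
sin φ = h / L = 6.384882 / 108 = 0.05911927
φ = arcsin(0.05911927) = 3.389261°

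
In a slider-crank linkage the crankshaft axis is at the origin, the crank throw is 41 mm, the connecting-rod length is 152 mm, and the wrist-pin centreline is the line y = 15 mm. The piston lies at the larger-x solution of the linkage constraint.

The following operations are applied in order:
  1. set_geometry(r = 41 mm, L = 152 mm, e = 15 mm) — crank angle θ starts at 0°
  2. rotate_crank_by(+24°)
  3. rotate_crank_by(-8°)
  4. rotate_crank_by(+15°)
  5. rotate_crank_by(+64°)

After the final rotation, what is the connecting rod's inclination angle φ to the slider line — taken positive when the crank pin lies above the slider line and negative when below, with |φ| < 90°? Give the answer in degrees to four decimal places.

9.7893

set_geometry: r = 41 mm, L = 152 mm, e = 15 mm; θ ← 0°
rotate_crank_by(+24°): θ ← 0° +24° = 24°
rotate_crank_by(-8°): θ ← 24° -8° = 16°
rotate_crank_by(+15°): θ ← 16° +15° = 31°
rotate_crank_by(+64°): θ ← 31° +64° = 95°
crank pin P = (r cos θ, r sin θ) = (-3.573385, 40.843983)
h = r sin θ − e = 40.843983 − 15 = 25.843983
sin φ = h / L = 25.843983 / 152 = 0.17002620
φ = arcsin(0.17002620) = 9.789342°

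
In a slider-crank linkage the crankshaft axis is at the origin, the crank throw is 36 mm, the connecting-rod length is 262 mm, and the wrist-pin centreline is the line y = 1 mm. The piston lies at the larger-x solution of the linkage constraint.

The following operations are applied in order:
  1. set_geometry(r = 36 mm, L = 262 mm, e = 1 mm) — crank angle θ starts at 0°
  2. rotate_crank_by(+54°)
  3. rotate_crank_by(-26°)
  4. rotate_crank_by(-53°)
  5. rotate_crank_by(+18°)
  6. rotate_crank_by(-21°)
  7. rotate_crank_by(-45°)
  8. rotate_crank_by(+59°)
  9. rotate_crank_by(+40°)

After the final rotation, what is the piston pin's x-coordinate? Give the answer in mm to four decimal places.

set_geometry: r = 36 mm, L = 262 mm, e = 1 mm; θ ← 0°
rotate_crank_by(+54°): θ ← 0° +54° = 54°
rotate_crank_by(-26°): θ ← 54° -26° = 28°
rotate_crank_by(-53°): θ ← 28° -53° = -25°
rotate_crank_by(+18°): θ ← -25° +18° = -7°
rotate_crank_by(-21°): θ ← -7° -21° = -28°
rotate_crank_by(-45°): θ ← -28° -45° = -73°
rotate_crank_by(+59°): θ ← -73° +59° = -14°
rotate_crank_by(+40°): θ ← -14° +40° = 26°
crank pin P = (r cos θ, r sin θ) = (32.356586, 15.781361)
h = r sin θ − e = 15.781361 − 1 = 14.781361
x = r cos θ + √(L² − h²) = 32.356586 + √(68644.0 − 218.4886) = 32.356586 + 261.582705 = 293.939290

293.9393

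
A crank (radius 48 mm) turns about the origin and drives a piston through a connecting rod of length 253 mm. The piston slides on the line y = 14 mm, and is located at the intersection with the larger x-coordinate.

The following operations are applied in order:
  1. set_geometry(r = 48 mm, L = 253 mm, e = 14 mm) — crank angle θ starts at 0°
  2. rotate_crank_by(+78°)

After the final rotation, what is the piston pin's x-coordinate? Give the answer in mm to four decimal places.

260.8248

set_geometry: r = 48 mm, L = 253 mm, e = 14 mm; θ ← 0°
rotate_crank_by(+78°): θ ← 0° +78° = 78°
crank pin P = (r cos θ, r sin θ) = (9.979761, 46.951085)
h = r sin θ − e = 46.951085 − 14 = 32.951085
x = r cos θ + √(L² − h²) = 9.979761 + √(64009.0 − 1085.7740) = 9.979761 + 250.845024 = 260.824785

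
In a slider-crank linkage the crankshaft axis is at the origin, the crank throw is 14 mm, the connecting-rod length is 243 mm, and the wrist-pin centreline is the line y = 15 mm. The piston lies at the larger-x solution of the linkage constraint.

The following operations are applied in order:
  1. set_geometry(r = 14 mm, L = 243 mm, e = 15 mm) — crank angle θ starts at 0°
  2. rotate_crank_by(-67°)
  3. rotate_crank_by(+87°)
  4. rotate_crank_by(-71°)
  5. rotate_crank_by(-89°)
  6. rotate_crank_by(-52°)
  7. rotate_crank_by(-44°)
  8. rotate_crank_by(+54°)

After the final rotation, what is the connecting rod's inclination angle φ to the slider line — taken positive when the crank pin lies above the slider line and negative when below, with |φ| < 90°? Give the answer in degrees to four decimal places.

-3.4236

set_geometry: r = 14 mm, L = 243 mm, e = 15 mm; θ ← 0°
rotate_crank_by(-67°): θ ← 0° -67° = -67°
rotate_crank_by(+87°): θ ← -67° +87° = 20°
rotate_crank_by(-71°): θ ← 20° -71° = -51°
rotate_crank_by(-89°): θ ← -51° -89° = -140°
rotate_crank_by(-52°): θ ← -140° -52° = -192°
rotate_crank_by(-44°): θ ← -192° -44° = -236°
rotate_crank_by(+54°): θ ← -236° +54° = -182°
crank pin P = (r cos θ, r sin θ) = (-13.991472, 0.488593)
h = r sin θ − e = 0.488593 − 15 = -14.511407
sin φ = h / L = -14.511407 / 243 = -0.05971772
φ = arcsin(-0.05971772) = -3.423611°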